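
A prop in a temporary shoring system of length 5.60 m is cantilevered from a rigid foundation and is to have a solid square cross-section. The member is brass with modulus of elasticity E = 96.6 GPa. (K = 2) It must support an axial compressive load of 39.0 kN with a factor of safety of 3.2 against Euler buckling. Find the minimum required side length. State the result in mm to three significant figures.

Required P_cr = n·P = 3.2 × 39.0 = 124.8 kN
L_e = K·L = 2 × 5.60 = 11.20 m
Required I = P_cr·L_e²/(π²E) = 1.248×10^5 × 11.20² / (π² × 9.66×10^10) = 1.642×10^-5 m⁴
I_req = 1.642×10^7 mm⁴
Solid square: I = a⁴/12  ⇒  a = (12I)^(1/4) = (12×1.642×10^7)^(1/4) = 118 mm

a ≈ 118 mm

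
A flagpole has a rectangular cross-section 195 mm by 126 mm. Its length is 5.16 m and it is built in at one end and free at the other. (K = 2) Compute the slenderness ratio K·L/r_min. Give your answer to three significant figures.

For a rectangle r_min = b/√12 = 126/√12 = 36.37 mm
L_e = K·L = 2 × 5.16 m = 10.32 m = 10320 mm
λ = L_e / r_min = 10320 / 36.37 = 284

λ ≈ 284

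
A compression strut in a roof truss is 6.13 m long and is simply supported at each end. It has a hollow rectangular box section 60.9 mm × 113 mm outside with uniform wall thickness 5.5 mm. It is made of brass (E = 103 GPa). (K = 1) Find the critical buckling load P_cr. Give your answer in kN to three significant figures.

Inner dimensions: h_i = 113 − 2×5.5 = 102.0 mm, b_i = 60.9 − 2×5.5 = 49.90 mm
Weak-axis I_min = (h_o·b_o³ − h_i·b_i³)/12 with b_o = 60.9, b_i = 49.90 mm (shorter outer/inner sides).
I_min = (113×60.9³ − 102.0×49.90³)/12 = 1.071×10^6 mm⁴
I = 1.071×10^6 mm⁴ = 1.071×10^-6 m⁴
Effective length L_e = K·L = 1 × 6.13 = 6.130 m
P_cr = π²EI / L_e² = π² × 103×10⁹ × 1.071×10^-6 / 6.130² = 2.897×10^4 N

P_cr ≈ 29.0 kN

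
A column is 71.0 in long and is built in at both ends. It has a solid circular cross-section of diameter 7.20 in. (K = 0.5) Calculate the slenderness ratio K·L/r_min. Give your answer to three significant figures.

I = πd⁴/64 = π×7.20⁴/64 = 131.9 in⁴
A = 40.72 in²;  r_min = √(I/A) = √(131.9/40.72) = 1.800 in
L_e = K·L = 0.5 × 71.0 = 35.50 in
λ = L_e / r_min = 35.500 / 1.800 = 19.7

λ ≈ 19.7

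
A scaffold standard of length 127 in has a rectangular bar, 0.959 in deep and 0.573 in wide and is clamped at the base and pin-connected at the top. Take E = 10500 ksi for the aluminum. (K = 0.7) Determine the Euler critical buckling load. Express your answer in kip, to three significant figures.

Buckling occurs about the weak axis: I_min = h·b³/12 with b = 0.573 in (the shorter side).
I_min = 0.959×0.573³/12 = 1.503×10^-2 in⁴
Effective length L_e = K·L = 0.7 × 127 = 88.90 in
P_cr = π²EI / L_e² = π² × 10500×10³ × 1.503×10^-2 / 88.90² = 197.1 lb

P_cr ≈ 0.197 kip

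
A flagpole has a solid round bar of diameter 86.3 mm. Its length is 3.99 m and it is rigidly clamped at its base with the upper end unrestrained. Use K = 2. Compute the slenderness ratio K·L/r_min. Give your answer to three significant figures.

For a solid circle r = d/4 = 86.3/4 = 21.58 mm
L_e = K·L = 2 × 3.99 m = 7.980 m = 7980.0 mm
λ = L_e / r_min = 7980.0 / 21.57 = 370

λ ≈ 370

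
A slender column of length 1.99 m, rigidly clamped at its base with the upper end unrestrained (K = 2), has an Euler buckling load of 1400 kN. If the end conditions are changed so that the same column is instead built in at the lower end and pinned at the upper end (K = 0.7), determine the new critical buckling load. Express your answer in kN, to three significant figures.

P_cr ∝ 1/K², so P_cr,new = P_cr,old × (K_old/K_new)² = 1400 × (2/0.7)²
= 1400 × 8.163 = 11400 kN

P_cr ≈ 11400 kN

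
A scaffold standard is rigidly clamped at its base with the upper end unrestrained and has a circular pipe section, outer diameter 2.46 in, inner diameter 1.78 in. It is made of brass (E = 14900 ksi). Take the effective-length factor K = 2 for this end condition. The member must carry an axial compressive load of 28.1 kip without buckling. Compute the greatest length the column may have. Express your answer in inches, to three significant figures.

d_o = 2.46 in, d_i = 1.78 in
I = π(d_o⁴ − d_i⁴)/64 = π(2.46⁴ − 1.780⁴)/64 = 1.305 in⁴
At the buckling limit P_cr = P = 2.810×10^4 lb
From P_cr = π²EI/(K·L)²:  L = (1/K)·√(π²EI/P_cr) = (1/2)·√(π²×1.49×10^7×1.305/2.810×10^4)
L = 41.3 in

L_max ≈ 41.3 in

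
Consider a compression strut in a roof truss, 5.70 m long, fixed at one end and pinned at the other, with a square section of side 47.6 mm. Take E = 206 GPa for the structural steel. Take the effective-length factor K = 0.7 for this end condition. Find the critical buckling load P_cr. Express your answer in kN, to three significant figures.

P_cr ≈ 54.6 kN

I = a⁴/12 = 47.6⁴/12 = 4.278×10^5 mm⁴
I = 4.278×10^5 mm⁴ = 4.278×10^-7 m⁴
Effective length L_e = K·L = 0.7 × 5.70 = 3.990 m
P_cr = π²EI / L_e² = π² × 206×10⁹ × 4.278×10^-7 / 3.990² = 5.463×10^4 N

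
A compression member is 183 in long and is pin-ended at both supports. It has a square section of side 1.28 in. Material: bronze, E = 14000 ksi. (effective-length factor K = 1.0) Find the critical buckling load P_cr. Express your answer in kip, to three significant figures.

I = a⁴/12 = 1.28⁴/12 = 0.2237 in⁴
Effective length L_e = K·L = 1 × 183 = 183.0 in
P_cr = π²EI / L_e² = π² × 14000×10³ × 0.2237 / 183.0² = 923.0 lb

P_cr ≈ 0.923 kip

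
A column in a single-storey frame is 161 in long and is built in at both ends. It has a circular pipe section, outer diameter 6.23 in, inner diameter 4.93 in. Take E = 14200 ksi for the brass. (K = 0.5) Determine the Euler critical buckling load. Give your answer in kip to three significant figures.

d_o = 6.23 in, d_i = 4.93 in
I = π(d_o⁴ − d_i⁴)/64 = π(6.23⁴ − 4.930⁴)/64 = 44.95 in⁴
Effective length L_e = K·L = 0.5 × 161 = 80.50 in
P_cr = π²EI / L_e² = π² × 14200×10³ × 44.95 / 80.50² = 9.721×10^5 lb

P_cr ≈ 972 kip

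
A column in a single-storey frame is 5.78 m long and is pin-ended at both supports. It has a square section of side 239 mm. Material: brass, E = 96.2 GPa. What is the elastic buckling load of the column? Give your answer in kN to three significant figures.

I = a⁴/12 = 239⁴/12 = 2.719×10^8 mm⁴
I = 2.719×10^8 mm⁴ = 2.719×10^-4 m⁴
Effective length L_e = K·L = 1 × 5.78 = 5.780 m
P_cr = π²EI / L_e² = π² × 96.2×10⁹ × 2.719×10^-4 / 5.780² = 7.727×10^6 N

P_cr ≈ 7730 kN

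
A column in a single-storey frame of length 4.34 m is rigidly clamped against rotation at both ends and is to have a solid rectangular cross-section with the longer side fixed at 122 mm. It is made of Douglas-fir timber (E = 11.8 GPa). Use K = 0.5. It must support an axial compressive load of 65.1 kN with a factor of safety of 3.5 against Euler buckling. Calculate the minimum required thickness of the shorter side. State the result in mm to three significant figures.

b ≈ 96.8 mm

Required P_cr = n·P = 3.5 × 65.1 = 227.8 kN
L_e = K·L = 0.5 × 4.34 = 2.170 m
Required I = P_cr·L_e²/(π²E) = 2.278×10^5 × 2.170² / (π² × 1.18×10^10) = 9.213×10^-6 m⁴
I_req = 9.213×10^6 mm⁴
Rectangle, weak axis: I_min = h·b³/12 with h = 122 mm fixed  ⇒  b = (12I/h)^(1/3) = 96.8 mm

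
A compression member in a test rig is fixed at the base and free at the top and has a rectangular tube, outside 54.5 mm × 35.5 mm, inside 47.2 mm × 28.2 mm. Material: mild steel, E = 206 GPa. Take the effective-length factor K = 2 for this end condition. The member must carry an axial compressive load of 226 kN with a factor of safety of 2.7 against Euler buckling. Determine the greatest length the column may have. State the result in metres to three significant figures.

L_max ≈ 0.309 m

Weak-axis I_min = (h_o·b_o³ − h_i·b_i³)/12 with b_o = 35.5, b_i = 28.20 mm (shorter outer/inner sides).
I_min = (54.5×35.5³ − 47.20×28.20³)/12 = 1.150×10^5 mm⁴
I = 1.150×10^-7 m⁴
Required critical load P_cr = n·P = 2.7 × 226 = 610.2 kN = 6.102×10^5 N
From P_cr = π²EI/(K·L)²:  L = (1/K)·√(π²EI/P_cr) = (1/2)·√(π²×2.06×10^11×1.150×10^-7/6.102×10^5)
L = 0.309 m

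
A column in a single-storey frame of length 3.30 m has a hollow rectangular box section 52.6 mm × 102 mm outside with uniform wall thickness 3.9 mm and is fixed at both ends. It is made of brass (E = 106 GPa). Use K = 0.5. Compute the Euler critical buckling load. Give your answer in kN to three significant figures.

P_cr ≈ 204 kN

Inner dimensions: h_i = 102 − 2×3.9 = 94.20 mm, b_i = 52.6 − 2×3.9 = 44.80 mm
Weak-axis I_min = (h_o·b_o³ − h_i·b_i³)/12 with b_o = 52.6, b_i = 44.80 mm (shorter outer/inner sides).
I_min = (102×52.6³ − 94.20×44.80³)/12 = 5.312×10^5 mm⁴
I = 5.312×10^5 mm⁴ = 5.312×10^-7 m⁴
Effective length L_e = K·L = 0.5 × 3.30 = 1.650 m
P_cr = π²EI / L_e² = π² × 106×10⁹ × 5.312×10^-7 / 1.650² = 2.041×10^5 N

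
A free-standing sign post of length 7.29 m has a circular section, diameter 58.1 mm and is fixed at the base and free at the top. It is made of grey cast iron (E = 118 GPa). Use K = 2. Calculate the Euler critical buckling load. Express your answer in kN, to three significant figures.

I = πd⁴/64 = π×58.1⁴/64 = 5.593×10^5 mm⁴
I = 5.593×10^5 mm⁴ = 5.593×10^-7 m⁴
Effective length L_e = K·L = 2 × 7.29 = 14.58 m
P_cr = π²EI / L_e² = π² × 118×10⁹ × 5.593×10^-7 / 14.58² = 3.064×10^3 N

P_cr ≈ 3.06 kN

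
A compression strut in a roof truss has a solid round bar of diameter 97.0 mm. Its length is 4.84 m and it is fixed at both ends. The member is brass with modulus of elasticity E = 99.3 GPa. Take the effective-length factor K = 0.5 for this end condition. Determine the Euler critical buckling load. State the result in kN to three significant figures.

I = πd⁴/64 = π×97.0⁴/64 = 4.346×10^6 mm⁴
I = 4.346×10^6 mm⁴ = 4.346×10^-6 m⁴
Effective length L_e = K·L = 0.5 × 4.84 = 2.420 m
P_cr = π²EI / L_e² = π² × 99.3×10⁹ × 4.346×10^-6 / 2.420² = 7.272×10^5 N

P_cr ≈ 727 kN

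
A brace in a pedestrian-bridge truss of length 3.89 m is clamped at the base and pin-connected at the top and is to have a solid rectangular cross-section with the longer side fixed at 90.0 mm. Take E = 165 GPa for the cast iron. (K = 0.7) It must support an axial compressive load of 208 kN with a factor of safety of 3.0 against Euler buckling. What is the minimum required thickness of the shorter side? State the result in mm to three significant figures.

Required P_cr = n·P = 3.0 × 208 = 624.0 kN
L_e = K·L = 0.7 × 3.89 = 2.723 m
Required I = P_cr·L_e²/(π²E) = 6.240×10^5 × 2.723² / (π² × 1.65×10^11) = 2.841×10^-6 m⁴
I_req = 2.841×10^6 mm⁴
Rectangle, weak axis: I_min = h·b³/12 with h = 90.0 mm fixed  ⇒  b = (12I/h)^(1/3) = 72.4 mm

b ≈ 72.4 mm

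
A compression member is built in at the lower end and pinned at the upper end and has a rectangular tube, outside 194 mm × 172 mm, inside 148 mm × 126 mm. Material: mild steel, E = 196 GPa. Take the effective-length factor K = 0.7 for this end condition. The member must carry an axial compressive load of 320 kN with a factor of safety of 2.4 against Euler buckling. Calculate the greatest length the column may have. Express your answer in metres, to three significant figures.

Weak-axis I_min = (h_o·b_o³ − h_i·b_i³)/12 with b_o = 172, b_i = 126.0 mm (shorter outer/inner sides).
I_min = (194×172³ − 148.0×126.0³)/12 = 5.759×10^7 mm⁴
I = 5.759×10^-5 m⁴
Required critical load P_cr = n·P = 2.4 × 320 = 768.0 kN = 7.680×10^5 N
From P_cr = π²EI/(K·L)²:  L = (1/K)·√(π²EI/P_cr) = (1/0.7)·√(π²×1.96×10^11×5.759×10^-5/7.680×10^5)
L = 17.2 m

L_max ≈ 17.2 m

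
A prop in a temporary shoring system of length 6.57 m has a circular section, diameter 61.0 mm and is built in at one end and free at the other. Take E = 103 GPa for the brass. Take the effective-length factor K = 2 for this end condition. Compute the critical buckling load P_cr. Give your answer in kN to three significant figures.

I = πd⁴/64 = π×61.0⁴/64 = 6.797×10^5 mm⁴
I = 6.797×10^5 mm⁴ = 6.797×10^-7 m⁴
Effective length L_e = K·L = 2 × 6.57 = 13.14 m
P_cr = π²EI / L_e² = π² × 103×10⁹ × 6.797×10^-7 / 13.14² = 4.002×10^3 N

P_cr ≈ 4.00 kN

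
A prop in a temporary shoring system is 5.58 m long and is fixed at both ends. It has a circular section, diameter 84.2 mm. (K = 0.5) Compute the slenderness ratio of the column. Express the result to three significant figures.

I = πd⁴/64 = π×84.2⁴/64 = 2.467×10^6 mm⁴
A = 5.568×10^3 mm²;  r_min = √(I/A) = √(2.467×10^6/5.568×10^3) = 21.05 mm
L_e = K·L = 0.5 × 5.58 m = 2.790 m = 2790.0 mm
λ = L_e / r_min = 2790.0 / 21.05 = 133

λ ≈ 133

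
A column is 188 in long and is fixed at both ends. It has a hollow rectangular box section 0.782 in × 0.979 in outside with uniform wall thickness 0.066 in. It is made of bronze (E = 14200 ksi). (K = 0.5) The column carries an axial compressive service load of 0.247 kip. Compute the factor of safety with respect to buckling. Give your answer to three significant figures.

Inner dimensions: h_i = 0.979 − 2×0.066 = 0.8470 in, b_i = 0.782 − 2×0.066 = 0.6500 in
Weak-axis I_min = (h_o·b_o³ − h_i·b_i³)/12 with b_o = 0.782, b_i = 0.6500 in (shorter outer/inner sides).
I_min = (0.979×0.782³ − 0.8470×0.6500³)/12 = 1.963×10^-2 in⁴
Effective length L_e = K·L = 0.5 × 188 = 94.00 in
P_cr = π²EI / L_e² = π² × 14200×10³ × 1.963×10^-2 / 94.00² = 311.4 lb
Factor of safety n = P_cr / P = 0.31136 / 0.247 = 1.26

n ≈ 1.26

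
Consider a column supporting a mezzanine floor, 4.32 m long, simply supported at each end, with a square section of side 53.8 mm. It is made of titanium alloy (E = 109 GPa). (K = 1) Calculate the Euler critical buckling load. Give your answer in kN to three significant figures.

I = a⁴/12 = 53.8⁴/12 = 6.981×10^5 mm⁴
I = 6.981×10^5 mm⁴ = 6.981×10^-7 m⁴
Effective length L_e = K·L = 1 × 4.32 = 4.320 m
P_cr = π²EI / L_e² = π² × 109×10⁹ × 6.981×10^-7 / 4.320² = 4.024×10^4 N

P_cr ≈ 40.2 kN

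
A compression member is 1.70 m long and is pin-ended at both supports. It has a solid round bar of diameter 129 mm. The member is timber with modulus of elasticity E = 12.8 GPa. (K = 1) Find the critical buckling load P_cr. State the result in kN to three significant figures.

P_cr ≈ 594 kN

I = πd⁴/64 = π×129⁴/64 = 1.359×10^7 mm⁴
I = 1.359×10^7 mm⁴ = 1.359×10^-5 m⁴
Effective length L_e = K·L = 1 × 1.70 = 1.700 m
P_cr = π²EI / L_e² = π² × 12.8×10⁹ × 1.359×10^-5 / 1.700² = 5.942×10^5 N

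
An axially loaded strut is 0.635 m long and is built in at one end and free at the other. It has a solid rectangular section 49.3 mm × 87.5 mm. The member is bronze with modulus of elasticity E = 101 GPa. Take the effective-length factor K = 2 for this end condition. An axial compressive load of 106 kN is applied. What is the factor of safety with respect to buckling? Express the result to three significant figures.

Buckling occurs about the weak axis: I_min = h·b³/12 with b = 49.3 mm (the shorter side).
I_min = 87.5×49.3³/12 = 8.737×10^5 mm⁴
I = 8.737×10^5 mm⁴ = 8.737×10^-7 m⁴
Effective length L_e = K·L = 2 × 0.635 = 1.270 m
P_cr = π²EI / L_e² = π² × 101×10⁹ × 8.737×10^-7 / 1.270² = 5.400×10^5 N
Factor of safety n = P_cr / P = 539.98 / 106 = 5.09

n ≈ 5.09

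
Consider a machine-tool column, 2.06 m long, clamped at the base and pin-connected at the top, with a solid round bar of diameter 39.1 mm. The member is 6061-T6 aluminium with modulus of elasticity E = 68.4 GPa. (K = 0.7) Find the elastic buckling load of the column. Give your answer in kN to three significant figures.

I = πd⁴/64 = π×39.1⁴/64 = 1.147×10^5 mm⁴
I = 1.147×10^5 mm⁴ = 1.147×10^-7 m⁴
Effective length L_e = K·L = 0.7 × 2.06 = 1.442 m
P_cr = π²EI / L_e² = π² × 68.4×10⁹ × 1.147×10^-7 / 1.442² = 3.725×10^4 N

P_cr ≈ 37.2 kN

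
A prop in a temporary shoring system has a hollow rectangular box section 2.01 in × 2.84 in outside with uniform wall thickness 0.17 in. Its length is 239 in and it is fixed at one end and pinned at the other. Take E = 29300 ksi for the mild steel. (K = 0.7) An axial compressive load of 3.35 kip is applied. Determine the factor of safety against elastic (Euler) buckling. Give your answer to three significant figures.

n ≈ 2.93

Inner dimensions: h_i = 2.84 − 2×0.17 = 2.500 in, b_i = 2.01 − 2×0.17 = 1.670 in
Weak-axis I_min = (h_o·b_o³ − h_i·b_i³)/12 with b_o = 2.01, b_i = 1.670 in (shorter outer/inner sides).
I_min = (2.84×2.01³ − 2.500×1.670³)/12 = 0.9516 in⁴
Effective length L_e = K·L = 0.7 × 239 = 167.3 in
P_cr = π²EI / L_e² = π² × 29300×10³ × 0.9516 / 167.3² = 9.831×10^3 lb
Factor of safety n = P_cr / P = 9.8314 / 3.35 = 2.93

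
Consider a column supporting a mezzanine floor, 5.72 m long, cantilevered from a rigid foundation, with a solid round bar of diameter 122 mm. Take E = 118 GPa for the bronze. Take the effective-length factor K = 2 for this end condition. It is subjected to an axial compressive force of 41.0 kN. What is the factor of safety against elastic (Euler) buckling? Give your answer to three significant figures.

I = πd⁴/64 = π×122⁴/64 = 1.087×10^7 mm⁴
I = 1.087×10^7 mm⁴ = 1.087×10^-5 m⁴
Effective length L_e = K·L = 2 × 5.72 = 11.44 m
P_cr = π²EI / L_e² = π² × 118×10⁹ × 1.087×10^-5 / 11.44² = 9.677×10^4 N
Factor of safety n = P_cr / P = 96.770 / 41.0 = 2.36

n ≈ 2.36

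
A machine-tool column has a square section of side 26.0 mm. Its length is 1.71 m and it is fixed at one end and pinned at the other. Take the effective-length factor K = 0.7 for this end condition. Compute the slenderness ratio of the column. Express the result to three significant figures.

λ ≈ 159

For a square r = a/√12 = 26.0/√12 = 7.506 mm
L_e = K·L = 0.7 × 1.71 m = 1.197 m = 1197.0 mm
λ = L_e / r_min = 1197.0 / 7.506 = 159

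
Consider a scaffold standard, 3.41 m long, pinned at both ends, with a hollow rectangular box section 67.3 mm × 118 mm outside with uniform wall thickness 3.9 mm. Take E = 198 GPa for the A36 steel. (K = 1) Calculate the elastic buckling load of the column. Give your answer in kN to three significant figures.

Inner dimensions: h_i = 118 − 2×3.9 = 110.2 mm, b_i = 67.3 − 2×3.9 = 59.50 mm
Weak-axis I_min = (h_o·b_o³ − h_i·b_i³)/12 with b_o = 67.3, b_i = 59.50 mm (shorter outer/inner sides).
I_min = (118×67.3³ − 110.2×59.50³)/12 = 1.063×10^6 mm⁴
I = 1.063×10^6 mm⁴ = 1.063×10^-6 m⁴
Effective length L_e = K·L = 1 × 3.41 = 3.410 m
P_cr = π²EI / L_e² = π² × 198×10⁹ × 1.063×10^-6 / 3.410² = 1.786×10^5 N

P_cr ≈ 179 kN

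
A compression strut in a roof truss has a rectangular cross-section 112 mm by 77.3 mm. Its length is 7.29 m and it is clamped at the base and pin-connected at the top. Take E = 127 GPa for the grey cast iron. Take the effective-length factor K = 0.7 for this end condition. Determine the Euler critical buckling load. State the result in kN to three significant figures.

Buckling occurs about the weak axis: I_min = h·b³/12 with b = 77.3 mm (the shorter side).
I_min = 112×77.3³/12 = 4.311×10^6 mm⁴
I = 4.311×10^6 mm⁴ = 4.311×10^-6 m⁴
Effective length L_e = K·L = 0.7 × 7.29 = 5.103 m
P_cr = π²EI / L_e² = π² × 127×10⁹ × 4.311×10^-6 / 5.103² = 2.075×10^5 N

P_cr ≈ 208 kN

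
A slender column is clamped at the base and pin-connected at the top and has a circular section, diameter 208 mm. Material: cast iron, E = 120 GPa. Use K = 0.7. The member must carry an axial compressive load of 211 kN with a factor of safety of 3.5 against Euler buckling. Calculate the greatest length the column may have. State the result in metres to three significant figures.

I = πd⁴/64 = π×208⁴/64 = 9.188×10^7 mm⁴
I = 9.188×10^-5 m⁴
Required critical load P_cr = n·P = 3.5 × 211 = 738.5 kN = 7.385×10^5 N
From P_cr = π²EI/(K·L)²:  L = (1/K)·√(π²EI/P_cr) = (1/0.7)·√(π²×1.20×10^11×9.188×10^-5/7.385×10^5)
L = 17.3 m

L_max ≈ 17.3 m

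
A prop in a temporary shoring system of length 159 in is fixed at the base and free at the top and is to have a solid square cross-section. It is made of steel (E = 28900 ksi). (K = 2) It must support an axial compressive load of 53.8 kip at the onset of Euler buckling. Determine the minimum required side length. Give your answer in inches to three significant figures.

L_e = K·L = 2 × 159 = 318.0 in
Required I = P_cr·L_e²/(π²E) = 5.380×10^4 × 318.0² / (π² × 2.89×10^7) = 19.07 in⁴
Solid square: I = a⁴/12  ⇒  a = (12I)^(1/4) = (12×19.07)^(1/4) = 3.89 in

a ≈ 3.89 in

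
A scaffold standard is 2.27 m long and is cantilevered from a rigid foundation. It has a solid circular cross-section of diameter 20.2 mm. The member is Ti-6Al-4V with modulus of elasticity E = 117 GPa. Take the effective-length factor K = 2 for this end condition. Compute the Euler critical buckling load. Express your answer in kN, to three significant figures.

I = πd⁴/64 = π×20.2⁴/64 = 8.173×10^3 mm⁴
I = 8.173×10^3 mm⁴ = 8.173×10^-9 m⁴
Effective length L_e = K·L = 2 × 2.27 = 4.540 m
P_cr = π²EI / L_e² = π² × 117×10⁹ × 8.173×10^-9 / 4.540² = 457.9 N

P_cr ≈ 0.458 kN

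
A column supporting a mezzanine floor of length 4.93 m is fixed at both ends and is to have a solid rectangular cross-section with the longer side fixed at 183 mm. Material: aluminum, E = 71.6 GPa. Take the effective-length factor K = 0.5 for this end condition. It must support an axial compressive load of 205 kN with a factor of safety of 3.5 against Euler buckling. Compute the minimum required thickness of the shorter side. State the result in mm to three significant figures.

b ≈ 74.0 mm

Required P_cr = n·P = 3.5 × 205 = 717.5 kN
L_e = K·L = 0.5 × 4.93 = 2.465 m
Required I = P_cr·L_e²/(π²E) = 7.175×10^5 × 2.465² / (π² × 7.16×10^10) = 6.169×10^-6 m⁴
I_req = 6.169×10^6 mm⁴
Rectangle, weak axis: I_min = h·b³/12 with h = 183 mm fixed  ⇒  b = (12I/h)^(1/3) = 74.0 mm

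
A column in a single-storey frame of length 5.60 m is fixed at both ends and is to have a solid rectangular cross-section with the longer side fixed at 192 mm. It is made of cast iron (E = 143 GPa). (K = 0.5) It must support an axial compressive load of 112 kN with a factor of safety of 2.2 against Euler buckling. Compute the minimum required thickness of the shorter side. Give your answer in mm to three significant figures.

Required P_cr = n·P = 2.2 × 112 = 246.4 kN
L_e = K·L = 0.5 × 5.60 = 2.800 m
Required I = P_cr·L_e²/(π²E) = 2.464×10^5 × 2.800² / (π² × 1.43×10^11) = 1.369×10^-6 m⁴
I_req = 1.369×10^6 mm⁴
Rectangle, weak axis: I_min = h·b³/12 with h = 192 mm fixed  ⇒  b = (12I/h)^(1/3) = 44.1 mm

b ≈ 44.1 mm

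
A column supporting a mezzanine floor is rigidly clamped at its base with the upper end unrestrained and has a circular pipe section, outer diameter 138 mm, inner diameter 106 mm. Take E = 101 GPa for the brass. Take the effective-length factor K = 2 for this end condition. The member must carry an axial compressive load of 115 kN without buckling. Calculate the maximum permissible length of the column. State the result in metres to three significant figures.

L_max ≈ 5.01 m

d_o = 138 mm, d_i = 106 mm
I = π(d_o⁴ − d_i⁴)/64 = π(138⁴ − 106.0⁴)/64 = 1.161×10^7 mm⁴
I = 1.161×10^-5 m⁴
At the buckling limit P_cr = P = 1.150×10^5 N
From P_cr = π²EI/(K·L)²:  L = (1/K)·√(π²EI/P_cr) = (1/2)·√(π²×1.01×10^11×1.161×10^-5/1.150×10^5)
L = 5.01 m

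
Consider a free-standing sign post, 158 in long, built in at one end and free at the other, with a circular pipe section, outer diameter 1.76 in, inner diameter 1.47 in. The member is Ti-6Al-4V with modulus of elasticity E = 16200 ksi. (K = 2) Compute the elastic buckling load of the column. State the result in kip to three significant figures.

P_cr ≈ 0.387 kip

d_o = 1.76 in, d_i = 1.47 in
I = π(d_o⁴ − d_i⁴)/64 = π(1.76⁴ − 1.470⁴)/64 = 0.2418 in⁴
Effective length L_e = K·L = 2 × 158 = 316.0 in
P_cr = π²EI / L_e² = π² × 16200×10³ × 0.2418 / 316.0² = 387.1 lb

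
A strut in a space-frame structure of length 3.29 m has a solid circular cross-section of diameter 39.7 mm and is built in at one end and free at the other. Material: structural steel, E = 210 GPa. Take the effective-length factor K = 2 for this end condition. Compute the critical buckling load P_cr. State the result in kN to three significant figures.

I = πd⁴/64 = π×39.7⁴/64 = 1.219×10^5 mm⁴
I = 1.219×10^5 mm⁴ = 1.219×10^-7 m⁴
Effective length L_e = K·L = 2 × 3.29 = 6.580 m
P_cr = π²EI / L_e² = π² × 210×10⁹ × 1.219×10^-7 / 6.580² = 5.837×10^3 N

P_cr ≈ 5.84 kN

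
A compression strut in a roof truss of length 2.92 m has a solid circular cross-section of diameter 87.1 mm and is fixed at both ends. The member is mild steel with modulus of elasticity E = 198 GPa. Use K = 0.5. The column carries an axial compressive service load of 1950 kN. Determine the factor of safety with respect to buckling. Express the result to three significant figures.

I = πd⁴/64 = π×87.1⁴/64 = 2.825×10^6 mm⁴
I = 2.825×10^6 mm⁴ = 2.825×10^-6 m⁴
Effective length L_e = K·L = 0.5 × 2.92 = 1.460 m
P_cr = π²EI / L_e² = π² × 198×10⁹ × 2.825×10^-6 / 1.460² = 2.590×10^6 N
Factor of safety n = P_cr / P = 2590.0 / 1950 = 1.33

n ≈ 1.33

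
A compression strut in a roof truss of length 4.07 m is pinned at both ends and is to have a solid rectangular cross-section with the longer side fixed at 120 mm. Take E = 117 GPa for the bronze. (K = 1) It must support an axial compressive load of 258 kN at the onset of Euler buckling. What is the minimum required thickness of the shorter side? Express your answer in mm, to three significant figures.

L_e = K·L = 1 × 4.07 = 4.070 m
Required I = P_cr·L_e²/(π²E) = 2.580×10^5 × 4.070² / (π² × 1.17×10^11) = 3.701×10^-6 m⁴
I_req = 3.701×10^6 mm⁴
Rectangle, weak axis: I_min = h·b³/12 with h = 120 mm fixed  ⇒  b = (12I/h)^(1/3) = 71.8 mm

b ≈ 71.8 mm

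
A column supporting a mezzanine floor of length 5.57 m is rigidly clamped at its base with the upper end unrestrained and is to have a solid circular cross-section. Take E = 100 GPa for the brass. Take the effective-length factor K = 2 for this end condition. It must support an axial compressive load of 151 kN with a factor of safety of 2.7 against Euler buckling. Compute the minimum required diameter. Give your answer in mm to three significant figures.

Required P_cr = n·P = 2.7 × 151 = 407.7 kN
L_e = K·L = 2 × 5.57 = 11.14 m
Required I = P_cr·L_e²/(π²E) = 4.077×10^5 × 11.14² / (π² × 1.00×10^11) = 5.126×10^-5 m⁴
I_req = 5.126×10^7 mm⁴
Solid circle: I = πd⁴/64  ⇒  d = (64I/π)^(1/4) = (64×5.126×10^7/π)^(1/4) = 180 mm

d ≈ 180 mm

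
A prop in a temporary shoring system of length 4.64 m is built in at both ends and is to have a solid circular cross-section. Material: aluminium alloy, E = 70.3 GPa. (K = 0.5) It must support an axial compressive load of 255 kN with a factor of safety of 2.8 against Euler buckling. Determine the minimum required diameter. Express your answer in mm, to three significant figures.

d ≈ 103 mm

Required P_cr = n·P = 2.8 × 255 = 714.0 kN
L_e = K·L = 0.5 × 4.64 = 2.320 m
Required I = P_cr·L_e²/(π²E) = 7.140×10^5 × 2.320² / (π² × 7.03×10^10) = 5.539×10^-6 m⁴
I_req = 5.539×10^6 mm⁴
Solid circle: I = πd⁴/64  ⇒  d = (64I/π)^(1/4) = (64×5.539×10^6/π)^(1/4) = 103 mm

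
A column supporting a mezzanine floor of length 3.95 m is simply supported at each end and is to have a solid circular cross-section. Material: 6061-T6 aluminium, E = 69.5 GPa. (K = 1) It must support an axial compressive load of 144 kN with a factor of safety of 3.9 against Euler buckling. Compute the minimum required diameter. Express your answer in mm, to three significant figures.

d ≈ 127 mm

Required P_cr = n·P = 3.9 × 144 = 561.6 kN
L_e = K·L = 1 × 3.95 = 3.950 m
Required I = P_cr·L_e²/(π²E) = 5.616×10^5 × 3.950² / (π² × 6.95×10^10) = 1.277×10^-5 m⁴
I_req = 1.277×10^7 mm⁴
Solid circle: I = πd⁴/64  ⇒  d = (64I/π)^(1/4) = (64×1.277×10^7/π)^(1/4) = 127 mm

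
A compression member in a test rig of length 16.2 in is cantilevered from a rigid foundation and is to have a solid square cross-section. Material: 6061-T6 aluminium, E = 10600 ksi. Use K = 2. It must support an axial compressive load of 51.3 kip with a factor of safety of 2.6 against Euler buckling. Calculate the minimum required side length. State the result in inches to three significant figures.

a ≈ 2.00 in

Required P_cr = n·P = 2.6 × 51.3 = 133.4 kip
L_e = K·L = 2 × 16.2 = 32.40 in
Required I = P_cr·L_e²/(π²E) = 1.334×10^5 × 32.40² / (π² × 1.06×10^7) = 1.338 in⁴
Solid square: I = a⁴/12  ⇒  a = (12I)^(1/4) = (12×1.338)^(1/4) = 2.00 in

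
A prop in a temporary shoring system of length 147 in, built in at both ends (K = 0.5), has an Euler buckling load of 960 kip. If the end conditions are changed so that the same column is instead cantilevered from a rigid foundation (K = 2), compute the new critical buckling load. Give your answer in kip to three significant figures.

P_cr ≈ 60.0 kip

P_cr ∝ 1/K², so P_cr,new = P_cr,old × (K_old/K_new)² = 960 × (0.5/2)²
= 960 × 0.06250 = 60.0 kip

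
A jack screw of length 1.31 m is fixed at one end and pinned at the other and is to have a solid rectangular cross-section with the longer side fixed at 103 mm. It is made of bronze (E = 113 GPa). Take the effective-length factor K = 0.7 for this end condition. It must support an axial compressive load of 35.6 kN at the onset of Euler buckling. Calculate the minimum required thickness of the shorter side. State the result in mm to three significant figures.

b ≈ 14.6 mm

L_e = K·L = 0.7 × 1.31 = 0.9170 m
Required I = P_cr·L_e²/(π²E) = 3.560×10^4 × 0.9170² / (π² × 1.13×10^11) = 2.684×10^-8 m⁴
I_req = 2.684×10^4 mm⁴
Rectangle, weak axis: I_min = h·b³/12 with h = 103 mm fixed  ⇒  b = (12I/h)^(1/3) = 14.6 mm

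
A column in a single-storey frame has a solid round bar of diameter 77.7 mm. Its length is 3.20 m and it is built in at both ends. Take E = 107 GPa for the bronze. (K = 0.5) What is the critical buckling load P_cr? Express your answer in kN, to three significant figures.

I = πd⁴/64 = π×77.7⁴/64 = 1.789×10^6 mm⁴
I = 1.789×10^6 mm⁴ = 1.789×10^-6 m⁴
Effective length L_e = K·L = 0.5 × 3.20 = 1.600 m
P_cr = π²EI / L_e² = π² × 107×10⁹ × 1.789×10^-6 / 1.600² = 7.381×10^5 N

P_cr ≈ 738 kN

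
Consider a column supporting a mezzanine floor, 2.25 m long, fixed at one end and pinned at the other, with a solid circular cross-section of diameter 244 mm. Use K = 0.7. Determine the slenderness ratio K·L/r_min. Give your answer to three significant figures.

λ ≈ 25.8

I = πd⁴/64 = π×244⁴/64 = 1.740×10^8 mm⁴
A = 4.676×10^4 mm²;  r_min = √(I/A) = √(1.740×10^8/4.676×10^4) = 61.00 mm
L_e = K·L = 0.7 × 2.25 m = 1.575 m = 1575.0 mm
λ = L_e / r_min = 1575.0 / 61.00 = 25.8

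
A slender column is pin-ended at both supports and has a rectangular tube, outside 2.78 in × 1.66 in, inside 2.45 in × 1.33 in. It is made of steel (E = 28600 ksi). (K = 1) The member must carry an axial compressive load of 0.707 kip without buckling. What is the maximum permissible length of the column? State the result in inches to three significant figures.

Weak-axis I_min = (h_o·b_o³ − h_i·b_i³)/12 with b_o = 1.66, b_i = 1.330 in (shorter outer/inner sides).
I_min = (2.78×1.66³ − 2.450×1.330³)/12 = 0.5794 in⁴
At the buckling limit P_cr = P = 707.0 lb
From P_cr = π²EI/(K·L)²:  L = (1/K)·√(π²EI/P_cr) = (1/1)·√(π²×2.86×10^7×0.5794/707.0)
L = 481 in

L_max ≈ 481 in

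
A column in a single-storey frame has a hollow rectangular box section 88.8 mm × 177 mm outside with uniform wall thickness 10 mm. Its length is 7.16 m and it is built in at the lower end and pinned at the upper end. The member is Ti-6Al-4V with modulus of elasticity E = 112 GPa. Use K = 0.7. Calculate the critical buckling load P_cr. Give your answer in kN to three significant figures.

Inner dimensions: h_i = 177 − 2×10 = 157.0 mm, b_i = 88.8 − 2×10 = 68.80 mm
Weak-axis I_min = (h_o·b_o³ − h_i·b_i³)/12 with b_o = 88.8, b_i = 68.80 mm (shorter outer/inner sides).
I_min = (177×88.8³ − 157.0×68.80³)/12 = 6.068×10^6 mm⁴
I = 6.068×10^6 mm⁴ = 6.068×10^-6 m⁴
Effective length L_e = K·L = 0.7 × 7.16 = 5.012 m
P_cr = π²EI / L_e² = π² × 112×10⁹ × 6.068×10^-6 / 5.012² = 2.670×10^5 N

P_cr ≈ 267 kN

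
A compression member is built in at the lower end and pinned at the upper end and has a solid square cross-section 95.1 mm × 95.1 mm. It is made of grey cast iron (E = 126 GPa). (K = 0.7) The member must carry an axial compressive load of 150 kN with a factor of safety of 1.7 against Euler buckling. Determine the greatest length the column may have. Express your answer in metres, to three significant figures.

L_max ≈ 8.24 m

I = a⁴/12 = 95.1⁴/12 = 6.816×10^6 mm⁴
I = 6.816×10^-6 m⁴
Required critical load P_cr = n·P = 1.7 × 150 = 255.0 kN = 2.550×10^5 N
From P_cr = π²EI/(K·L)²:  L = (1/K)·√(π²EI/P_cr) = (1/0.7)·√(π²×1.26×10^11×6.816×10^-6/2.550×10^5)
L = 8.24 m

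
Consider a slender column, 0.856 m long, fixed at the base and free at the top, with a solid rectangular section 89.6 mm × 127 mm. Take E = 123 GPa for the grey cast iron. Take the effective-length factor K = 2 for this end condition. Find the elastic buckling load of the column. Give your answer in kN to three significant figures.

P_cr ≈ 3150 kN

Buckling occurs about the weak axis: I_min = h·b³/12 with b = 89.6 mm (the shorter side).
I_min = 127×89.6³/12 = 7.613×10^6 mm⁴
I = 7.613×10^6 mm⁴ = 7.613×10^-6 m⁴
Effective length L_e = K·L = 2 × 0.856 = 1.712 m
P_cr = π²EI / L_e² = π² × 123×10⁹ × 7.613×10^-6 / 1.712² = 3.153×10^6 N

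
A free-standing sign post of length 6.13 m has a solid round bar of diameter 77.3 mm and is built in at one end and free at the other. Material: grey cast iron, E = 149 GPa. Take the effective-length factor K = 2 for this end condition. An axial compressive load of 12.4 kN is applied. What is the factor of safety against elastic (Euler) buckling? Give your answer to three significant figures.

n ≈ 1.38

I = πd⁴/64 = π×77.3⁴/64 = 1.753×10^6 mm⁴
I = 1.753×10^6 mm⁴ = 1.753×10^-6 m⁴
Effective length L_e = K·L = 2 × 6.13 = 12.26 m
P_cr = π²EI / L_e² = π² × 149×10⁹ × 1.753×10^-6 / 12.26² = 1.715×10^4 N
Factor of safety n = P_cr / P = 17.147 / 12.4 = 1.38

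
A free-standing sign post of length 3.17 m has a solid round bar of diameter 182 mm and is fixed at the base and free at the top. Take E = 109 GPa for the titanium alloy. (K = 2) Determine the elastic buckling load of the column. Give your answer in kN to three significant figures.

I = πd⁴/64 = π×182⁴/64 = 5.386×10^7 mm⁴
I = 5.386×10^7 mm⁴ = 5.386×10^-5 m⁴
Effective length L_e = K·L = 2 × 3.17 = 6.340 m
P_cr = π²EI / L_e² = π² × 109×10⁹ × 5.386×10^-5 / 6.340² = 1.441×10^6 N

P_cr ≈ 1440 kN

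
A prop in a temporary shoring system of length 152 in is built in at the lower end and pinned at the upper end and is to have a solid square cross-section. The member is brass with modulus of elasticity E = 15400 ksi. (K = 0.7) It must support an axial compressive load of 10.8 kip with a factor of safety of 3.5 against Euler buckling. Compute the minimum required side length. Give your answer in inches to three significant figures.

Required P_cr = n·P = 3.5 × 10.8 = 37.80 kip
L_e = K·L = 0.7 × 152 = 106.4 in
Required I = P_cr·L_e²/(π²E) = 3.780×10^4 × 106.4² / (π² × 1.54×10^7) = 2.815 in⁴
Solid square: I = a⁴/12  ⇒  a = (12I)^(1/4) = (12×2.815)^(1/4) = 2.41 in

a ≈ 2.41 in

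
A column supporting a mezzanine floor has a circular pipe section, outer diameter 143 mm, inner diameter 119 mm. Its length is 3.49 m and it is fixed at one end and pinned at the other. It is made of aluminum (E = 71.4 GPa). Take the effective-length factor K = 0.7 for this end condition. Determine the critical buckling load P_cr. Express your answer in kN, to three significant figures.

d_o = 143 mm, d_i = 119 mm
I = π(d_o⁴ − d_i⁴)/64 = π(143⁴ − 119.0⁴)/64 = 1.068×10^7 mm⁴
I = 1.068×10^7 mm⁴ = 1.068×10^-5 m⁴
Effective length L_e = K·L = 0.7 × 3.49 = 2.443 m
P_cr = π²EI / L_e² = π² × 71.4×10⁹ × 1.068×10^-5 / 2.443² = 1.261×10^6 N

P_cr ≈ 1260 kN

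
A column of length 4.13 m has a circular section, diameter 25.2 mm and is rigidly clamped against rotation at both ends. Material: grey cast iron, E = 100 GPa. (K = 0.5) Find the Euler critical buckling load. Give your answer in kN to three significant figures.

I = πd⁴/64 = π×25.2⁴/64 = 1.980×10^4 mm⁴
I = 1.980×10^4 mm⁴ = 1.980×10^-8 m⁴
Effective length L_e = K·L = 0.5 × 4.13 = 2.065 m
P_cr = π²EI / L_e² = π² × 100×10⁹ × 1.980×10^-8 / 2.065² = 4.582×10^3 N

P_cr ≈ 4.58 kN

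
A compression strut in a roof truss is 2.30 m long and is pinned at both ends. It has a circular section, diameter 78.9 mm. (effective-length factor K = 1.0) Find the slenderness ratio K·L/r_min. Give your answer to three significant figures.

I = πd⁴/64 = π×78.9⁴/64 = 1.902×10^6 mm⁴
A = 4.889×10^3 mm²;  r_min = √(I/A) = √(1.902×10^6/4.889×10^3) = 19.73 mm
L_e = K·L = 1 × 2.30 m = 2.300 m = 2300.0 mm
λ = L_e / r_min = 2300.0 / 19.73 = 117

λ ≈ 117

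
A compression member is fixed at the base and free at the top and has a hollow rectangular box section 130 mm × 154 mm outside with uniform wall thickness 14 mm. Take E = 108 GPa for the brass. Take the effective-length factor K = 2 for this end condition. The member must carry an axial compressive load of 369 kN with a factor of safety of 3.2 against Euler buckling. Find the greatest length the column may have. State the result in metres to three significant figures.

Inner dimensions: h_i = 154 − 2×14 = 126.0 mm, b_i = 130 − 2×14 = 102.0 mm
Weak-axis I_min = (h_o·b_o³ − h_i·b_i³)/12 with b_o = 130, b_i = 102.0 mm (shorter outer/inner sides).
I_min = (154×130³ − 126.0×102.0³)/12 = 1.705×10^7 mm⁴
I = 1.705×10^-5 m⁴
Required critical load P_cr = n·P = 3.2 × 369 = 1181 kN = 1.181×10^6 N
From P_cr = π²EI/(K·L)²:  L = (1/K)·√(π²EI/P_cr) = (1/2)·√(π²×1.08×10^11×1.705×10^-5/1.181×10^6)
L = 1.96 m

L_max ≈ 1.96 m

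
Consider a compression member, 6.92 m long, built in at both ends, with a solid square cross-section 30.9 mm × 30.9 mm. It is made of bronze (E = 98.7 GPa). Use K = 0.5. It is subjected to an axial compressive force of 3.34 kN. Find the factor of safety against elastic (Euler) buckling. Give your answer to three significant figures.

I = a⁴/12 = 30.9⁴/12 = 7.597×10^4 mm⁴
I = 7.597×10^4 mm⁴ = 7.597×10^-8 m⁴
Effective length L_e = K·L = 0.5 × 6.92 = 3.460 m
P_cr = π²EI / L_e² = π² × 98.7×10⁹ × 7.597×10^-8 / 3.460² = 6.182×10^3 N
Factor of safety n = P_cr / P = 6.1818 / 3.34 = 1.85

n ≈ 1.85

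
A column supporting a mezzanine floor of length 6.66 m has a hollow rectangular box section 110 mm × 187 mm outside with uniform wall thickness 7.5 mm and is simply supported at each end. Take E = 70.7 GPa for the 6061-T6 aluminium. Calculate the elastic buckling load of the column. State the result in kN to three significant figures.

Inner dimensions: h_i = 187 − 2×7.5 = 172.0 mm, b_i = 110 − 2×7.5 = 95.00 mm
Weak-axis I_min = (h_o·b_o³ − h_i·b_i³)/12 with b_o = 110, b_i = 95.00 mm (shorter outer/inner sides).
I_min = (187×110³ − 172.0×95.00³)/12 = 8.452×10^6 mm⁴
I = 8.452×10^6 mm⁴ = 8.452×10^-6 m⁴
Effective length L_e = K·L = 1 × 6.66 = 6.660 m
P_cr = π²EI / L_e² = π² × 70.7×10⁹ × 8.452×10^-6 / 6.660² = 1.330×10^5 N

P_cr ≈ 133 kN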